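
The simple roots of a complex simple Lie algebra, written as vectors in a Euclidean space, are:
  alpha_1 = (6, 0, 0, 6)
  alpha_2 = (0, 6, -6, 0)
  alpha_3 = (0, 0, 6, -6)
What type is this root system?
type A_3

Compute the Cartan integers a_ij = 2(alpha_i, alpha_j)/(alpha_j, alpha_j); the resulting 3x3 Cartan matrix is
[[2, 0, -1], [0, 2, -1], [-1, -1, 2]].
All simple roots have the same length, so the diagram is simply laced. The associated Dynkin diagram is a chain of 3 nodes with single edges (A_3), so the type is A_3 (the algebra sl(4)).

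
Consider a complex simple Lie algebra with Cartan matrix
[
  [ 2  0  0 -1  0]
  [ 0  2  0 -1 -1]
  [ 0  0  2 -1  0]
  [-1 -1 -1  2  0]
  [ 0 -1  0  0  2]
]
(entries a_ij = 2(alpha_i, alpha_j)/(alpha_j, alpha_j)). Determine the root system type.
type D_5

The matrix has rank 5 with 2's on the diagonal. Reading the off-diagonal entries as Dynkin edges (a single edge where a_ij = a_ji = -1; a double or triple edge where a_ij * a_ji = 2 or 3), the diagram is a chain of 3 nodes with a fork of two nodes at one end (D_5). One simple-root ordering that puts it in standard form is (alpha_5, alpha_2, alpha_4, alpha_1, alpha_3). So the algebra is type D_5, i.e. so(10).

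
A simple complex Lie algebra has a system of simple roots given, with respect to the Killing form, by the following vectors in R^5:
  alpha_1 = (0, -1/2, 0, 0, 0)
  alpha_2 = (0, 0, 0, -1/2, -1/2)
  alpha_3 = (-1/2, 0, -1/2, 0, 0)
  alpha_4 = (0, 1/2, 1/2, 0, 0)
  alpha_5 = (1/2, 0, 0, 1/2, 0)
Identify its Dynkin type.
B5

Compute the Cartan integers a_ij = 2(alpha_i, alpha_j)/(alpha_j, alpha_j); the resulting 5x5 Cartan matrix is
[[2, 0, 0, -1, 0], [0, 2, 0, 0, -1], [0, 0, 2, -1, -1], [-2, 0, -1, 2, 0], [0, -1, -1, 0, 2]].
The roots have two lengths (squared-length ratio 2:1); the short ones are alpha_{1}. The associated Dynkin diagram is a chain of 5 nodes with a double edge at one end; the terminal node there is the unique short simple root (B_5), so the type is B_5 (the algebra so(11)).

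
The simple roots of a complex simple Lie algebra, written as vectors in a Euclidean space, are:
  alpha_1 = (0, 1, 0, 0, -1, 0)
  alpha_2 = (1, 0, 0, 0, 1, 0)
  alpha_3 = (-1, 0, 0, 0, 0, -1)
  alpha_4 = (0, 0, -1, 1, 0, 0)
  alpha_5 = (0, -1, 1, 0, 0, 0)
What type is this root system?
A5

Compute the Cartan integers a_ij = 2(alpha_i, alpha_j)/(alpha_j, alpha_j); the resulting 5x5 Cartan matrix is
[[2, -1, 0, 0, -1], [-1, 2, -1, 0, 0], [0, -1, 2, 0, 0], [0, 0, 0, 2, -1], [-1, 0, 0, -1, 2]].
All simple roots have the same length, so the diagram is simply laced. The associated Dynkin diagram is a chain of 5 nodes with single edges (A_5), so the type is A_5 (the algebra sl(6)).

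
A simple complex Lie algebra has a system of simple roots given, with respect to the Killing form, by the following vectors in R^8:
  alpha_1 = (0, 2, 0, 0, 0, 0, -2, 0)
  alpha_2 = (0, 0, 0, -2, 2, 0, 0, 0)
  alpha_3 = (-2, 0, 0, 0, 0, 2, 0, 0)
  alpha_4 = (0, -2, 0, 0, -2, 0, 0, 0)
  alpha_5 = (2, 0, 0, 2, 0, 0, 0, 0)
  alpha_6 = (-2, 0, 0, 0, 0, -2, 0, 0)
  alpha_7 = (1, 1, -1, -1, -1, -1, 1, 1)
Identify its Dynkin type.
Compute the Cartan integers a_ij = 2(alpha_i, alpha_j)/(alpha_j, alpha_j); the resulting 7x7 Cartan matrix is
[[2, 0, 0, -1, 0, 0, 0], [0, 2, 0, -1, -1, 0, 0], [0, 0, 2, 0, -1, 0, -1], [-1, -1, 0, 2, 0, 0, 0], [0, -1, -1, 0, 2, -1, 0], [0, 0, 0, 0, -1, 2, 0], [0, 0, -1, 0, 0, 0, 2]].
All simple roots have the same length, so the diagram is simply laced. The associated Dynkin diagram is a chain of 6 nodes with one extra node attached to the third node from one end (E_7), so the type is E_7.

E_7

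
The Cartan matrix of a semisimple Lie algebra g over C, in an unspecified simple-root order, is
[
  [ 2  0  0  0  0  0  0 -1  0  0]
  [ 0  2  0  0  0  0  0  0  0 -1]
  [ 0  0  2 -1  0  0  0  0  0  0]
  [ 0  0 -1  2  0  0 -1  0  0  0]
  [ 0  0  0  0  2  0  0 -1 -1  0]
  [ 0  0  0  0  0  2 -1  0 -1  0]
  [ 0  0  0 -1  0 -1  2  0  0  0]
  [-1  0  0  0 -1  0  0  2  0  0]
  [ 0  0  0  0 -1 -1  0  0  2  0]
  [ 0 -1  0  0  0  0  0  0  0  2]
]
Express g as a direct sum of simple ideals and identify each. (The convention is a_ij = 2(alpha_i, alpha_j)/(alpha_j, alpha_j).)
type A_2 ⊕ type A_8

The diagram associated to this matrix has two connected components: the simple roots {alpha_2, alpha_10} form a chain of 2 nodes with single edges (A_2), and {alpha_1, alpha_3, alpha_4, alpha_5, alpha_6, alpha_7, alpha_8, alpha_9} form a chain of 8 nodes with single edges (A_8). A semisimple Lie algebra decomposes uniquely as the direct sum of simple ideals, one per connected component of its Dynkin diagram, so g ≅ A_2 ⊕ A_8 (dimension 8 + 80 = 88).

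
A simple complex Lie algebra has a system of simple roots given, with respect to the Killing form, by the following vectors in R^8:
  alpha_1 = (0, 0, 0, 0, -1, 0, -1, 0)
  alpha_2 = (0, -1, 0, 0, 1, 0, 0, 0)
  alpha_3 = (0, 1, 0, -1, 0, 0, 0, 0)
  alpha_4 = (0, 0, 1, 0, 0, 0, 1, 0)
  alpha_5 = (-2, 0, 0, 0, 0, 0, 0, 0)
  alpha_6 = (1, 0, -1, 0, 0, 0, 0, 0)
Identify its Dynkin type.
Compute the Cartan integers a_ij = 2(alpha_i, alpha_j)/(alpha_j, alpha_j); the resulting 6x6 Cartan matrix is
[[2, -1, 0, -1, 0, 0], [-1, 2, -1, 0, 0, 0], [0, -1, 2, 0, 0, 0], [-1, 0, 0, 2, 0, -1], [0, 0, 0, 0, 2, -2], [0, 0, 0, -1, -1, 2]].
The roots have two lengths (squared-length ratio 2:1); the short ones are alpha_{1,2,3,4,6}. The associated Dynkin diagram is a chain of 6 nodes with a double edge at one end; the terminal node there is the unique long simple root (C_6), so the type is C_6 (the algebra sp(12)).

C_6 (sp(12))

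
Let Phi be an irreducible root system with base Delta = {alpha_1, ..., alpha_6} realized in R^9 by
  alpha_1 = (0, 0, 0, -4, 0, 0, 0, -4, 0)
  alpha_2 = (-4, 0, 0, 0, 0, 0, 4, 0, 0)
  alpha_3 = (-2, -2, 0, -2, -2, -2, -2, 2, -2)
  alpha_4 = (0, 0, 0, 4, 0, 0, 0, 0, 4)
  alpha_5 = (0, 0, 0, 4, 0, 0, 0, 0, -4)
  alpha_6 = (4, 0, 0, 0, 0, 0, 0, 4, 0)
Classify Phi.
type E_6

Compute the Cartan integers a_ij = 2(alpha_i, alpha_j)/(alpha_j, alpha_j); the resulting 6x6 Cartan matrix is
[[2, 0, 0, -1, -1, -1], [0, 2, 0, 0, 0, -1], [0, 0, 2, -1, 0, 0], [-1, 0, -1, 2, 0, 0], [-1, 0, 0, 0, 2, 0], [-1, -1, 0, 0, 0, 2]].
All simple roots have the same length, so the diagram is simply laced. The associated Dynkin diagram is a chain of 5 nodes with one extra node attached to the third node from one end (E_6), so the type is E_6.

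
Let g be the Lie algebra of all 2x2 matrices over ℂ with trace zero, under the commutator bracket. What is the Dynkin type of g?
type A_1

This is sl(2), which has dimension 2^2 - 1 = 3 and rank 2 - 1 = 1 (a Cartan subalgebra is the diagonal traceless matrices). In the classification of classical Lie algebras, the special linear algebra sl(n+1) has type A_n; here n = 1, so the Dynkin diagram is a chain of 1 nodes with single edges (A_1). Hence the type is A_1.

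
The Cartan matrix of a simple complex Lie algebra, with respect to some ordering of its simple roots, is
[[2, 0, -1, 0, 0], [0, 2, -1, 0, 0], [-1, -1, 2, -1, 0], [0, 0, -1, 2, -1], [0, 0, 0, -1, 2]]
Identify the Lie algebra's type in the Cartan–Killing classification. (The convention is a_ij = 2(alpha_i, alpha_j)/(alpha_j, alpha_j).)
The matrix has rank 5 with 2's on the diagonal. Reading the off-diagonal entries as Dynkin edges (a single edge where a_ij = a_ji = -1; a double or triple edge where a_ij * a_ji = 2 or 3), the diagram is a chain of 3 nodes with a fork of two nodes at one end (D_5). One simple-root ordering that puts it in standard form is (alpha_5, alpha_4, alpha_3, alpha_1, alpha_2). So the algebra is type D_5, i.e. so(10).

D5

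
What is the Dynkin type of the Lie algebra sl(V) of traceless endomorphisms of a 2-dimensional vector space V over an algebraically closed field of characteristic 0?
A_1

This is sl(2), which has dimension 2^2 - 1 = 3 and rank 2 - 1 = 1 (a Cartan subalgebra is the diagonal traceless matrices). In the classification of classical Lie algebras, the special linear algebra sl(n+1) has type A_n; here n = 1, so the Dynkin diagram is a chain of 1 nodes with single edges (A_1). Hence the type is A_1.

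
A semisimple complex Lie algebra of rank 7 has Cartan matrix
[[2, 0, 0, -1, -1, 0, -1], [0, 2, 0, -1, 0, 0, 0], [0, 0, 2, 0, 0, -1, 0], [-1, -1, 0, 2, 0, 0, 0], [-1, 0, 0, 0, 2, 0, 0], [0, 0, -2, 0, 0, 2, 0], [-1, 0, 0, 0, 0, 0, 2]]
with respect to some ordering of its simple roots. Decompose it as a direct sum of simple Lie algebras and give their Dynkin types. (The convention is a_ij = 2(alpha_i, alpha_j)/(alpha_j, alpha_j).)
The diagram associated to this matrix has two connected components: the simple roots {alpha_3, alpha_6} form a chain of 2 nodes with a double edge at one end; the terminal node there is the unique short simple root (B_2), and {alpha_1, alpha_2, alpha_4, alpha_5, alpha_7} form a chain of 3 nodes with a fork of two nodes at one end (D_5). A semisimple Lie algebra decomposes uniquely as the direct sum of simple ideals, one per connected component of its Dynkin diagram, so g ≅ B_2 ⊕ D_5 (dimension 10 + 45 = 55).

type B_2 ⊕ type D_5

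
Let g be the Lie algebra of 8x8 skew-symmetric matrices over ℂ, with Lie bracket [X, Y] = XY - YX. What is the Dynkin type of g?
D_4 (so(8))

This is so(8) with 8 even, which has dimension 8(8-1)/2 = 28 and rank 8/2 = 4. In the classification of classical Lie algebras, the orthogonal algebra so(2n) in an even number of variables has type D_n; here n = 4, so the Dynkin diagram is a chain of 2 nodes with a fork of two nodes at one end (D_4). Hence the type is D_4.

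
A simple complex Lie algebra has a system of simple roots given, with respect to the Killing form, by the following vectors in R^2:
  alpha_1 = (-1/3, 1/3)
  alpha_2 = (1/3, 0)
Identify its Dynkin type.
B_2

Compute the Cartan integers a_ij = 2(alpha_i, alpha_j)/(alpha_j, alpha_j); the resulting 2x2 Cartan matrix is
[[2, -2], [-1, 2]].
The roots have two lengths (squared-length ratio 2:1); the short ones are alpha_{2}. The associated Dynkin diagram is a chain of 2 nodes with a double edge at one end; the terminal node there is the unique short simple root (B_2), so the type is B_2 (the algebra so(5)).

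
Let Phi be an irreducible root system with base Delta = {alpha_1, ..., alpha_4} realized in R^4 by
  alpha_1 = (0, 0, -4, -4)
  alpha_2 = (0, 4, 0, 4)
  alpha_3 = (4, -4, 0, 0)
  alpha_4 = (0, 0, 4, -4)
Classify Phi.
D_4 (so(8))

Compute the Cartan integers a_ij = 2(alpha_i, alpha_j)/(alpha_j, alpha_j); the resulting 4x4 Cartan matrix is
[[2, -1, 0, 0], [-1, 2, -1, -1], [0, -1, 2, 0], [0, -1, 0, 2]].
All simple roots have the same length, so the diagram is simply laced. The associated Dynkin diagram is a chain of 2 nodes with a fork of two nodes at one end (D_4), so the type is D_4 (the algebra so(8)).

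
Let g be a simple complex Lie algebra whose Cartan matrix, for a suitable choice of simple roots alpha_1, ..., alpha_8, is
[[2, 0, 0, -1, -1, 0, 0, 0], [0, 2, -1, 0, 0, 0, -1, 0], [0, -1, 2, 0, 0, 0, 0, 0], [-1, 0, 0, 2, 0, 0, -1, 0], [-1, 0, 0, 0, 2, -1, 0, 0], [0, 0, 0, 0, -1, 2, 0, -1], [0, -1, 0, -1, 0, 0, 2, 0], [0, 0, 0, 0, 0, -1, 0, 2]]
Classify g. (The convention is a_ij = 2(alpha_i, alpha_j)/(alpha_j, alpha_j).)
The matrix has rank 8 with 2's on the diagonal. Reading the off-diagonal entries as Dynkin edges (a single edge where a_ij = a_ji = -1; a double or triple edge where a_ij * a_ji = 2 or 3), the diagram is a chain of 8 nodes with single edges (A_8). One simple-root ordering that puts it in standard form is (alpha_3, alpha_2, alpha_7, alpha_4, alpha_1, alpha_5, alpha_6, alpha_8). So the algebra is type A_8, i.e. sl(9).

A8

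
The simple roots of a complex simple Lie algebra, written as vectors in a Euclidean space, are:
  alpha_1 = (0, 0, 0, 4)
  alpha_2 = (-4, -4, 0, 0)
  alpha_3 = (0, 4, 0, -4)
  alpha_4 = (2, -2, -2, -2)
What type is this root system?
F_4

Compute the Cartan integers a_ij = 2(alpha_i, alpha_j)/(alpha_j, alpha_j); the resulting 4x4 Cartan matrix is
[[2, 0, -1, -1], [0, 2, -1, 0], [-2, -1, 2, 0], [-1, 0, 0, 2]].
The roots have two lengths (squared-length ratio 2:1); the short ones are alpha_{1,4}. The associated Dynkin diagram is a chain of 4 nodes with a double edge between the middle two (F_4), so the type is F_4.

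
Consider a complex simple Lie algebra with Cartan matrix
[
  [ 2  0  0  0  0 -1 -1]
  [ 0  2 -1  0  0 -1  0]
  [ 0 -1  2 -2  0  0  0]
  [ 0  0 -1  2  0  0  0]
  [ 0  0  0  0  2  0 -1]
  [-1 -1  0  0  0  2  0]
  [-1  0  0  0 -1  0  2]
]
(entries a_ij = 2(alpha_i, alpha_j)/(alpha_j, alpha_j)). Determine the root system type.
The matrix has rank 7 with 2's on the diagonal. Reading the off-diagonal entries as Dynkin edges (a single edge where a_ij = a_ji = -1; a double or triple edge where a_ij * a_ji = 2 or 3), the diagram is a chain of 7 nodes with a double edge at one end; the terminal node there is the unique short simple root (B_7). One simple-root ordering that puts it in standard form is (alpha_5, alpha_7, alpha_1, alpha_6, alpha_2, alpha_3, alpha_4). So the algebra is type B_7, i.e. so(15).

type B_7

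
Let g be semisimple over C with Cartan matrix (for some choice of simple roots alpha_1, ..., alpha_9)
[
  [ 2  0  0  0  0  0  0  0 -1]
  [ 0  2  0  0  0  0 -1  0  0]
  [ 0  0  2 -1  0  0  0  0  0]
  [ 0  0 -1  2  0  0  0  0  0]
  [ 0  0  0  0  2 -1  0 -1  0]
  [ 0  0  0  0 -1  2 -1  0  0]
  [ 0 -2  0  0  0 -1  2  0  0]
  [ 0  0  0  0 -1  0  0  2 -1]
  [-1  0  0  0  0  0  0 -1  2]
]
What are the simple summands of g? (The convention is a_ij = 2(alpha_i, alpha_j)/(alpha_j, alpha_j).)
A_2 + B_7

The diagram associated to this matrix has two connected components: the simple roots {alpha_3, alpha_4} form a chain of 2 nodes with single edges (A_2), and {alpha_1, alpha_2, alpha_5, alpha_6, alpha_7, alpha_8, alpha_9} form a chain of 7 nodes with a double edge at one end; the terminal node there is the unique short simple root (B_7). A semisimple Lie algebra decomposes uniquely as the direct sum of simple ideals, one per connected component of its Dynkin diagram, so g ≅ A_2 ⊕ B_7 (dimension 8 + 105 = 113).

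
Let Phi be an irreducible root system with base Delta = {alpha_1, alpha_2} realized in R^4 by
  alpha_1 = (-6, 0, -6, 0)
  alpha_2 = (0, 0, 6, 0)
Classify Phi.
type B_2

Compute the Cartan integers a_ij = 2(alpha_i, alpha_j)/(alpha_j, alpha_j); the resulting 2x2 Cartan matrix is
[[2, -2], [-1, 2]].
The roots have two lengths (squared-length ratio 2:1); the short ones are alpha_{2}. The associated Dynkin diagram is a chain of 2 nodes with a double edge at one end; the terminal node there is the unique short simple root (B_2), so the type is B_2 (the algebra so(5)).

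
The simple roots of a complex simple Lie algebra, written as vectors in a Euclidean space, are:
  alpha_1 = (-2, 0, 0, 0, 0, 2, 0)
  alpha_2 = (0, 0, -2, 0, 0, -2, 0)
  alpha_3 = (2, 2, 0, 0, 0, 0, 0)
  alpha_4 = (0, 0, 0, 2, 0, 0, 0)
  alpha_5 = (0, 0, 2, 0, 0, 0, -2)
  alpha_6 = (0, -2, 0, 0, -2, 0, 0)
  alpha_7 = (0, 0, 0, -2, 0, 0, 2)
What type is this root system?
Compute the Cartan integers a_ij = 2(alpha_i, alpha_j)/(alpha_j, alpha_j); the resulting 7x7 Cartan matrix is
[[2, -1, -1, 0, 0, 0, 0], [-1, 2, 0, 0, -1, 0, 0], [-1, 0, 2, 0, 0, -1, 0], [0, 0, 0, 2, 0, 0, -1], [0, -1, 0, 0, 2, 0, -1], [0, 0, -1, 0, 0, 2, 0], [0, 0, 0, -2, -1, 0, 2]].
The roots have two lengths (squared-length ratio 2:1); the short ones are alpha_{4}. The associated Dynkin diagram is a chain of 7 nodes with a double edge at one end; the terminal node there is the unique short simple root (B_7), so the type is B_7 (the algebra so(15)).

type B_7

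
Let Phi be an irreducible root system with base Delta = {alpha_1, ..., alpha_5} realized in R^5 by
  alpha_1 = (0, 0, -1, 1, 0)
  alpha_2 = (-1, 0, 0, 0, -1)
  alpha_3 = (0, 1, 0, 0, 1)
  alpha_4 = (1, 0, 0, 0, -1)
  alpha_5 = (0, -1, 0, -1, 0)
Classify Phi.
D_5 (so(10))

Compute the Cartan integers a_ij = 2(alpha_i, alpha_j)/(alpha_j, alpha_j); the resulting 5x5 Cartan matrix is
[[2, 0, 0, 0, -1], [0, 2, -1, 0, 0], [0, -1, 2, -1, -1], [0, 0, -1, 2, 0], [-1, 0, -1, 0, 2]].
All simple roots have the same length, so the diagram is simply laced. The associated Dynkin diagram is a chain of 3 nodes with a fork of two nodes at one end (D_5), so the type is D_5 (the algebra so(10)).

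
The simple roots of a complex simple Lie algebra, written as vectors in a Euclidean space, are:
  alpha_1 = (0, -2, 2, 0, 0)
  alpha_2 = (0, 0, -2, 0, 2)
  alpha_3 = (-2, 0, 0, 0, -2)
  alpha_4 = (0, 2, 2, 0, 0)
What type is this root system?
Compute the Cartan integers a_ij = 2(alpha_i, alpha_j)/(alpha_j, alpha_j); the resulting 4x4 Cartan matrix is
[[2, -1, 0, 0], [-1, 2, -1, -1], [0, -1, 2, 0], [0, -1, 0, 2]].
All simple roots have the same length, so the diagram is simply laced. The associated Dynkin diagram is a chain of 2 nodes with a fork of two nodes at one end (D_4), so the type is D_4 (the algebra so(8)).

D_4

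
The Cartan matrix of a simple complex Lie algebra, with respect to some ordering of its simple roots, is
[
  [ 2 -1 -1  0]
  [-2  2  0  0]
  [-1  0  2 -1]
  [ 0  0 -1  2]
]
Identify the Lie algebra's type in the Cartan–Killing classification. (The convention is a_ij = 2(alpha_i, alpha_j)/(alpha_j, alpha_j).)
C_4

The matrix has rank 4 with 2's on the diagonal. Reading the off-diagonal entries as Dynkin edges (a single edge where a_ij = a_ji = -1; a double or triple edge where a_ij * a_ji = 2 or 3), the diagram is a chain of 4 nodes with a double edge at one end; the terminal node there is the unique long simple root (C_4). One simple-root ordering that puts it in standard form is (alpha_4, alpha_3, alpha_1, alpha_2). So the algebra is type C_4, i.e. sp(8).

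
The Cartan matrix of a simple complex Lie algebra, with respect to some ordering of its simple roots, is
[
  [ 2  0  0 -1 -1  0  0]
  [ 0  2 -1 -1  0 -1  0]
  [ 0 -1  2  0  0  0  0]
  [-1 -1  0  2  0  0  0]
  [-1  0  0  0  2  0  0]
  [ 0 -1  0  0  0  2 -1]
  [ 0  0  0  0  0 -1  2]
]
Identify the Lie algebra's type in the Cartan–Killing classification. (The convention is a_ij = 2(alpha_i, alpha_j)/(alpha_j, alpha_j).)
E7

The matrix has rank 7 with 2's on the diagonal. Reading the off-diagonal entries as Dynkin edges (a single edge where a_ij = a_ji = -1; a double or triple edge where a_ij * a_ji = 2 or 3), the diagram is a chain of 6 nodes with one extra node attached to the third node from one end (E_7). One simple-root ordering that puts it in standard form is (alpha_7, alpha_3, alpha_6, alpha_2, alpha_4, alpha_1, alpha_5). So the algebra is type E_7.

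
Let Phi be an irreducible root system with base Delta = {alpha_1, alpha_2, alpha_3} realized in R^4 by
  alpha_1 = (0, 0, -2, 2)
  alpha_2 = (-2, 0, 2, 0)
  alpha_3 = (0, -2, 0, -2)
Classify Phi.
Compute the Cartan integers a_ij = 2(alpha_i, alpha_j)/(alpha_j, alpha_j); the resulting 3x3 Cartan matrix is
[[2, -1, -1], [-1, 2, 0], [-1, 0, 2]].
All simple roots have the same length, so the diagram is simply laced. The associated Dynkin diagram is a chain of 3 nodes with single edges (A_3), so the type is A_3 (the algebra sl(4)).

type A_3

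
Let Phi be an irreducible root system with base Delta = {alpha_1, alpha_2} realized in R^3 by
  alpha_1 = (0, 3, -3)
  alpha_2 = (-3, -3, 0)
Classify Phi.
Compute the Cartan integers a_ij = 2(alpha_i, alpha_j)/(alpha_j, alpha_j); the resulting 2x2 Cartan matrix is
[[2, -1], [-1, 2]].
All simple roots have the same length, so the diagram is simply laced. The associated Dynkin diagram is a chain of 2 nodes with single edges (A_2), so the type is A_2 (the algebra sl(3)).

A2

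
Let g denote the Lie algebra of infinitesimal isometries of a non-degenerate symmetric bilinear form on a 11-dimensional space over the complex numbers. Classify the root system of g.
This is so(11) with 11 odd, which has dimension 11(11-1)/2 = 55 and rank (11-1)/2 = 5. In the classification of classical Lie algebras, the orthogonal algebra so(2n+1) in an odd number of variables has type B_n; here n = 5, so the Dynkin diagram is a chain of 5 nodes with a double edge at one end; the terminal node there is the unique short simple root (B_5). Hence the type is B_5.

B5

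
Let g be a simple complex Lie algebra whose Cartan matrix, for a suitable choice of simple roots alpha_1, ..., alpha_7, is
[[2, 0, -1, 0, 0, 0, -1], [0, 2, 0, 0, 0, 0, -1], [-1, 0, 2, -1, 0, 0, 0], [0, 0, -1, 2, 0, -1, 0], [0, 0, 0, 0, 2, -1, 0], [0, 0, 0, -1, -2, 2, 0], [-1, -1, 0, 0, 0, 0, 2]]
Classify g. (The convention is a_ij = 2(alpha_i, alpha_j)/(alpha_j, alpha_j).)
type B_7

The matrix has rank 7 with 2's on the diagonal. Reading the off-diagonal entries as Dynkin edges (a single edge where a_ij = a_ji = -1; a double or triple edge where a_ij * a_ji = 2 or 3), the diagram is a chain of 7 nodes with a double edge at one end; the terminal node there is the unique short simple root (B_7). One simple-root ordering that puts it in standard form is (alpha_2, alpha_7, alpha_1, alpha_3, alpha_4, alpha_6, alpha_5). So the algebra is type B_7, i.e. so(15).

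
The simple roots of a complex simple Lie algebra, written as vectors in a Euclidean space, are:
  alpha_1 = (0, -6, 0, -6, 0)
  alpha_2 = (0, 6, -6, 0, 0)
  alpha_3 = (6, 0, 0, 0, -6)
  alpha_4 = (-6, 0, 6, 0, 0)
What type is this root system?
Compute the Cartan integers a_ij = 2(alpha_i, alpha_j)/(alpha_j, alpha_j); the resulting 4x4 Cartan matrix is
[[2, -1, 0, 0], [-1, 2, 0, -1], [0, 0, 2, -1], [0, -1, -1, 2]].
All simple roots have the same length, so the diagram is simply laced. The associated Dynkin diagram is a chain of 4 nodes with single edges (A_4), so the type is A_4 (the algebra sl(5)).

A4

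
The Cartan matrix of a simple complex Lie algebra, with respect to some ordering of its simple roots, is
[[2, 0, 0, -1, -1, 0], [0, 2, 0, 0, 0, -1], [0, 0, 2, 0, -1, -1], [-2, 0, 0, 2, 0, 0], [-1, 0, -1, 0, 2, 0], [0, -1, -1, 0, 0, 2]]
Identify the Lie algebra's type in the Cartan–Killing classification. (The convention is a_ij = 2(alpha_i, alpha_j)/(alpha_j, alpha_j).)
The matrix has rank 6 with 2's on the diagonal. Reading the off-diagonal entries as Dynkin edges (a single edge where a_ij = a_ji = -1; a double or triple edge where a_ij * a_ji = 2 or 3), the diagram is a chain of 6 nodes with a double edge at one end; the terminal node there is the unique long simple root (C_6). One simple-root ordering that puts it in standard form is (alpha_2, alpha_6, alpha_3, alpha_5, alpha_1, alpha_4). So the algebra is type C_6, i.e. sp(12).

C6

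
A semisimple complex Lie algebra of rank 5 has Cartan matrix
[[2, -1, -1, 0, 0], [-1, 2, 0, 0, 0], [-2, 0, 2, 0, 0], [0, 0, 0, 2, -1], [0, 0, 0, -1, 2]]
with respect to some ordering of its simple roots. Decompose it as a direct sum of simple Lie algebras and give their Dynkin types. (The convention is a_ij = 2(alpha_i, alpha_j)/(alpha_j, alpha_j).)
type A_2 ⊕ type C_3

The diagram associated to this matrix has two connected components: the simple roots {alpha_4, alpha_5} form a chain of 2 nodes with single edges (A_2), and {alpha_1, alpha_2, alpha_3} form a chain of 3 nodes with a double edge at one end; the terminal node there is the unique long simple root (C_3). A semisimple Lie algebra decomposes uniquely as the direct sum of simple ideals, one per connected component of its Dynkin diagram, so g ≅ A_2 ⊕ C_3 (dimension 8 + 21 = 29).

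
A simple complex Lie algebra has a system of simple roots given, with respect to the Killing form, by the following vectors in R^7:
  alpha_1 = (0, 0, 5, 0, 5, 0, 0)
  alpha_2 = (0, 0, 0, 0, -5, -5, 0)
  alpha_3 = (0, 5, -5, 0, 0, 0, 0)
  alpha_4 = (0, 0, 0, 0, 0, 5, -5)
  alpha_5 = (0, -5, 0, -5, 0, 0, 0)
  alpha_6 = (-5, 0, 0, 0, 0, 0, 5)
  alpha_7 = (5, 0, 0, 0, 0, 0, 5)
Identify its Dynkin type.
Compute the Cartan integers a_ij = 2(alpha_i, alpha_j)/(alpha_j, alpha_j); the resulting 7x7 Cartan matrix is
[[2, -1, -1, 0, 0, 0, 0], [-1, 2, 0, -1, 0, 0, 0], [-1, 0, 2, 0, -1, 0, 0], [0, -1, 0, 2, 0, -1, -1], [0, 0, -1, 0, 2, 0, 0], [0, 0, 0, -1, 0, 2, 0], [0, 0, 0, -1, 0, 0, 2]].
All simple roots have the same length, so the diagram is simply laced. The associated Dynkin diagram is a chain of 5 nodes with a fork of two nodes at one end (D_7), so the type is D_7 (the algebra so(14)).

D7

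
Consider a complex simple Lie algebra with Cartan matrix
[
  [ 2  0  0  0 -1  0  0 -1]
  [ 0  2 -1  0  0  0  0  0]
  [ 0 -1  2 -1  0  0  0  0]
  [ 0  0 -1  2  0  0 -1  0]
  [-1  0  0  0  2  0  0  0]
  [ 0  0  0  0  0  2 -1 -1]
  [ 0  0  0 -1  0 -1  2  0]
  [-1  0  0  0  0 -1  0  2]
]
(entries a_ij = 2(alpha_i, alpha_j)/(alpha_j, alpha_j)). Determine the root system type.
The matrix has rank 8 with 2's on the diagonal. Reading the off-diagonal entries as Dynkin edges (a single edge where a_ij = a_ji = -1; a double or triple edge where a_ij * a_ji = 2 or 3), the diagram is a chain of 8 nodes with single edges (A_8). One simple-root ordering that puts it in standard form is (alpha_2, alpha_3, alpha_4, alpha_7, alpha_6, alpha_8, alpha_1, alpha_5). So the algebra is type A_8, i.e. sl(9).

A8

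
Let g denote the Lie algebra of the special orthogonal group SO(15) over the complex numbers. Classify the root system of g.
type B_7

This is so(15) with 15 odd, which has dimension 15(15-1)/2 = 105 and rank (15-1)/2 = 7. In the classification of classical Lie algebras, the orthogonal algebra so(2n+1) in an odd number of variables has type B_n; here n = 7, so the Dynkin diagram is a chain of 7 nodes with a double edge at one end; the terminal node there is the unique short simple root (B_7). Hence the type is B_7.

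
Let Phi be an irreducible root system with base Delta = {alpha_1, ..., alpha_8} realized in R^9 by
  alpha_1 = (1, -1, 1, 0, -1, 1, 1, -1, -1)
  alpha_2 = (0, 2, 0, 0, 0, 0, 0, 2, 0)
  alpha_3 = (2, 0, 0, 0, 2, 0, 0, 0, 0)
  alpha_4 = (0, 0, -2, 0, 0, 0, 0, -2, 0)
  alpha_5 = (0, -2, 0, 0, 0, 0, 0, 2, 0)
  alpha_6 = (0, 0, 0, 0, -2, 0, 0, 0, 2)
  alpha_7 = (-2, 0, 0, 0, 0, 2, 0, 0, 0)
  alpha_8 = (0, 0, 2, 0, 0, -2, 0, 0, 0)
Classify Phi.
Compute the Cartan integers a_ij = 2(alpha_i, alpha_j)/(alpha_j, alpha_j); the resulting 8x8 Cartan matrix is
[[2, -1, 0, 0, 0, 0, 0, 0], [-1, 2, 0, -1, 0, 0, 0, 0], [0, 0, 2, 0, 0, -1, -1, 0], [0, -1, 0, 2, -1, 0, 0, -1], [0, 0, 0, -1, 2, 0, 0, 0], [0, 0, -1, 0, 0, 2, 0, 0], [0, 0, -1, 0, 0, 0, 2, -1], [0, 0, 0, -1, 0, 0, -1, 2]].
All simple roots have the same length, so the diagram is simply laced. The associated Dynkin diagram is a chain of 7 nodes with one extra node attached to the third node from one end (E_8), so the type is E_8.

E_8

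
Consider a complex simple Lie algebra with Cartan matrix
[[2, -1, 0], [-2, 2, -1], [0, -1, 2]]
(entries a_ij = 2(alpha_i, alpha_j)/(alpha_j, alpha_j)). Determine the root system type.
The matrix has rank 3 with 2's on the diagonal. Reading the off-diagonal entries as Dynkin edges (a single edge where a_ij = a_ji = -1; a double or triple edge where a_ij * a_ji = 2 or 3), the diagram is a chain of 3 nodes with a double edge at one end; the terminal node there is the unique short simple root (B_3). One simple-root ordering that puts it in standard form is (alpha_3, alpha_2, alpha_1). So the algebra is type B_3, i.e. so(7).

B_3 (so(7))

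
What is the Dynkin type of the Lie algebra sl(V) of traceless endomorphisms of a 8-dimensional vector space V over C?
This is sl(8), which has dimension 8^2 - 1 = 63 and rank 8 - 1 = 7 (a Cartan subalgebra is the diagonal traceless matrices). In the classification of classical Lie algebras, the special linear algebra sl(n+1) has type A_n; here n = 7, so the Dynkin diagram is a chain of 7 nodes with single edges (A_7). Hence the type is A_7.

A7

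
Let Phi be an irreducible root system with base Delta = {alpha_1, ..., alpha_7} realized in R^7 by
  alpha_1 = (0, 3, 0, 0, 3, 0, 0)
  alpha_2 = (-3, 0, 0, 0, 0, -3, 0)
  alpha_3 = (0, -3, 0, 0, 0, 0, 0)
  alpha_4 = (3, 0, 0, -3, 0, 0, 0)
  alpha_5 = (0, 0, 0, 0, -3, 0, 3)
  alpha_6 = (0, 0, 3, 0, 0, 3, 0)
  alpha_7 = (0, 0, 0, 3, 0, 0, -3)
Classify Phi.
B7

Compute the Cartan integers a_ij = 2(alpha_i, alpha_j)/(alpha_j, alpha_j); the resulting 7x7 Cartan matrix is
[[2, 0, -2, 0, -1, 0, 0], [0, 2, 0, -1, 0, -1, 0], [-1, 0, 2, 0, 0, 0, 0], [0, -1, 0, 2, 0, 0, -1], [-1, 0, 0, 0, 2, 0, -1], [0, -1, 0, 0, 0, 2, 0], [0, 0, 0, -1, -1, 0, 2]].
The roots have two lengths (squared-length ratio 2:1); the short ones are alpha_{3}. The associated Dynkin diagram is a chain of 7 nodes with a double edge at one end; the terminal node there is the unique short simple root (B_7), so the type is B_7 (the algebra so(15)).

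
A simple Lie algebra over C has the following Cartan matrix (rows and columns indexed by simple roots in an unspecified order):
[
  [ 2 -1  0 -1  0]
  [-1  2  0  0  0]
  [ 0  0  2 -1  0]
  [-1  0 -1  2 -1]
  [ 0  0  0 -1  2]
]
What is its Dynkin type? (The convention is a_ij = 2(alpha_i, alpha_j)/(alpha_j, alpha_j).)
The matrix has rank 5 with 2's on the diagonal. Reading the off-diagonal entries as Dynkin edges (a single edge where a_ij = a_ji = -1; a double or triple edge where a_ij * a_ji = 2 or 3), the diagram is a chain of 3 nodes with a fork of two nodes at one end (D_5). One simple-root ordering that puts it in standard form is (alpha_2, alpha_1, alpha_4, alpha_3, alpha_5). So the algebra is type D_5, i.e. so(10).

D_5 (so(10))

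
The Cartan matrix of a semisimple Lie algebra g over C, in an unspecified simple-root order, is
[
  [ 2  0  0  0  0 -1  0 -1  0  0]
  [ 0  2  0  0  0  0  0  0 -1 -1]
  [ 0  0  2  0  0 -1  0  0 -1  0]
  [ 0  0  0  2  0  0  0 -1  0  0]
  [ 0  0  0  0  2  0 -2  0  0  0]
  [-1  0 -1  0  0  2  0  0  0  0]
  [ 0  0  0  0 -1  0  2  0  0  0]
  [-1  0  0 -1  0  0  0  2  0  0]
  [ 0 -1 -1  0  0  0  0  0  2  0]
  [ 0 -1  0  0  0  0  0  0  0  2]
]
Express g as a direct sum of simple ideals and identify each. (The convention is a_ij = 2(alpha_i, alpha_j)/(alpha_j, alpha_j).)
The diagram associated to this matrix has two connected components: the simple roots {alpha_1, alpha_2, alpha_3, alpha_4, alpha_6, alpha_8, alpha_9, alpha_10} form a chain of 8 nodes with single edges (A_8), and {alpha_5, alpha_7} form a chain of 2 nodes with a double edge at one end; the terminal node there is the unique short simple root (B_2). A semisimple Lie algebra decomposes uniquely as the direct sum of simple ideals, one per connected component of its Dynkin diagram, so g ≅ A_8 ⊕ B_2 (dimension 80 + 10 = 90).

A8 ⊕ B2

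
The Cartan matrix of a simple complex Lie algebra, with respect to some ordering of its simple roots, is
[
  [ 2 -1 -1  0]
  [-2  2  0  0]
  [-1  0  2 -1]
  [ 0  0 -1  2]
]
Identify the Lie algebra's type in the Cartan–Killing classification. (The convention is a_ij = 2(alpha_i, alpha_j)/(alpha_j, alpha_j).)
C_4

The matrix has rank 4 with 2's on the diagonal. Reading the off-diagonal entries as Dynkin edges (a single edge where a_ij = a_ji = -1; a double or triple edge where a_ij * a_ji = 2 or 3), the diagram is a chain of 4 nodes with a double edge at one end; the terminal node there is the unique long simple root (C_4). One simple-root ordering that puts it in standard form is (alpha_4, alpha_3, alpha_1, alpha_2). So the algebra is type C_4, i.e. sp(8).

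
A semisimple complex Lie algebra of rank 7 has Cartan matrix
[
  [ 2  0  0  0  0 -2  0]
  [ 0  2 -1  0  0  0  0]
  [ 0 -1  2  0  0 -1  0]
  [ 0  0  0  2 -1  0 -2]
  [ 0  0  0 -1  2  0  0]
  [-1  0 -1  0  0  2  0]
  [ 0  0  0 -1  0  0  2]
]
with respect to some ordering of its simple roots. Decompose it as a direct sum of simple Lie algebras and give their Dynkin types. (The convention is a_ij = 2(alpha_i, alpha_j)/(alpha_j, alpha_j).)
type B_3 + type C_4

The diagram associated to this matrix has two connected components: the simple roots {alpha_4, alpha_5, alpha_7} form a chain of 3 nodes with a double edge at one end; the terminal node there is the unique short simple root (B_3), and {alpha_1, alpha_2, alpha_3, alpha_6} form a chain of 4 nodes with a double edge at one end; the terminal node there is the unique long simple root (C_4). A semisimple Lie algebra decomposes uniquely as the direct sum of simple ideals, one per connected component of its Dynkin diagram, so g ≅ B_3 ⊕ C_4 (dimension 21 + 36 = 57).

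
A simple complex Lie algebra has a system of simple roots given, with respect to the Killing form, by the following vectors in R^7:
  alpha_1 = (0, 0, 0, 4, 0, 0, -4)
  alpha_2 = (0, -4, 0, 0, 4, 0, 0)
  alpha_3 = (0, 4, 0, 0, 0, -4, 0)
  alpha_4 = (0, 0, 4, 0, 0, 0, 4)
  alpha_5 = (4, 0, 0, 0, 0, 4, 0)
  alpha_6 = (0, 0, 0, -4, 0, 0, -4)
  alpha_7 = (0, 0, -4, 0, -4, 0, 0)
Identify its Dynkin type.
D7

Compute the Cartan integers a_ij = 2(alpha_i, alpha_j)/(alpha_j, alpha_j); the resulting 7x7 Cartan matrix is
[[2, 0, 0, -1, 0, 0, 0], [0, 2, -1, 0, 0, 0, -1], [0, -1, 2, 0, -1, 0, 0], [-1, 0, 0, 2, 0, -1, -1], [0, 0, -1, 0, 2, 0, 0], [0, 0, 0, -1, 0, 2, 0], [0, -1, 0, -1, 0, 0, 2]].
All simple roots have the same length, so the diagram is simply laced. The associated Dynkin diagram is a chain of 5 nodes with a fork of two nodes at one end (D_7), so the type is D_7 (the algebra so(14)).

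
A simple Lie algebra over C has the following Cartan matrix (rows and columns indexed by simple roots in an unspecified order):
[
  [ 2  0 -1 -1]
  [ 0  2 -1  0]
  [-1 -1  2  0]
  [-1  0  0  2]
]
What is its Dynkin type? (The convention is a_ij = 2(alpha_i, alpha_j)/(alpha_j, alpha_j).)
type A_4

The matrix has rank 4 with 2's on the diagonal. Reading the off-diagonal entries as Dynkin edges (a single edge where a_ij = a_ji = -1; a double or triple edge where a_ij * a_ji = 2 or 3), the diagram is a chain of 4 nodes with single edges (A_4). One simple-root ordering that puts it in standard form is (alpha_4, alpha_1, alpha_3, alpha_2). So the algebra is type A_4, i.e. sl(5).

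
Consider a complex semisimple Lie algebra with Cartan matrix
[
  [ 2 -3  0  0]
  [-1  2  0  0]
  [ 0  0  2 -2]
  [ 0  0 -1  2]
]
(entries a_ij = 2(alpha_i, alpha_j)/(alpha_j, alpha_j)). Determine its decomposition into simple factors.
B_2 + G_2

The diagram associated to this matrix has two connected components: the simple roots {alpha_3, alpha_4} form a chain of 2 nodes with a double edge at one end; the terminal node there is the unique short simple root (B_2), and {alpha_1, alpha_2} form two nodes joined by a triple edge (G_2). A semisimple Lie algebra decomposes uniquely as the direct sum of simple ideals, one per connected component of its Dynkin diagram, so g ≅ B_2 ⊕ G_2 (dimension 10 + 14 = 24).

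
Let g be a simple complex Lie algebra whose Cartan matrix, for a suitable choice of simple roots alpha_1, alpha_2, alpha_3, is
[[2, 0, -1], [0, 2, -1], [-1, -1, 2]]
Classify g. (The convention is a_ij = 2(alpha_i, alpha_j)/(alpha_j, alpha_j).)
The matrix has rank 3 with 2's on the diagonal. Reading the off-diagonal entries as Dynkin edges (a single edge where a_ij = a_ji = -1; a double or triple edge where a_ij * a_ji = 2 or 3), the diagram is a chain of 3 nodes with single edges (A_3). One simple-root ordering that puts it in standard form is (alpha_2, alpha_3, alpha_1). So the algebra is type A_3, i.e. sl(4).

A_3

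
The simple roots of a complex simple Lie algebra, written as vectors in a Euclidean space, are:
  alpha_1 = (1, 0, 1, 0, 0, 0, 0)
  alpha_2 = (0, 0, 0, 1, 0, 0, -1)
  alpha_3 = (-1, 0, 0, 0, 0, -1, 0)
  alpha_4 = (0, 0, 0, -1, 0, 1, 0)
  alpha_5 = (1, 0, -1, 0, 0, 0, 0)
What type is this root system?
type D_5

Compute the Cartan integers a_ij = 2(alpha_i, alpha_j)/(alpha_j, alpha_j); the resulting 5x5 Cartan matrix is
[[2, 0, -1, 0, 0], [0, 2, 0, -1, 0], [-1, 0, 2, -1, -1], [0, -1, -1, 2, 0], [0, 0, -1, 0, 2]].
All simple roots have the same length, so the diagram is simply laced. The associated Dynkin diagram is a chain of 3 nodes with a fork of two nodes at one end (D_5), so the type is D_5 (the algebra so(10)).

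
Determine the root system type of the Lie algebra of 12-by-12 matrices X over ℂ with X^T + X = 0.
D6

This is so(12) with 12 even, which has dimension 12(12-1)/2 = 66 and rank 12/2 = 6. In the classification of classical Lie algebras, the orthogonal algebra so(2n) in an even number of variables has type D_n; here n = 6, so the Dynkin diagram is a chain of 4 nodes with a fork of two nodes at one end (D_6). Hence the type is D_6.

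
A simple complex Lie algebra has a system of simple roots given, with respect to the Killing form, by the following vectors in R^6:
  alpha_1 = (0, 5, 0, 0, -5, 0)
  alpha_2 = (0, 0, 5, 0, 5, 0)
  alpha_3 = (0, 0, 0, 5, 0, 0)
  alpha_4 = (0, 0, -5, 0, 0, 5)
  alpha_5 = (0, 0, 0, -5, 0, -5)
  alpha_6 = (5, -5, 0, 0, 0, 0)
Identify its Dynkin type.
B6

Compute the Cartan integers a_ij = 2(alpha_i, alpha_j)/(alpha_j, alpha_j); the resulting 6x6 Cartan matrix is
[[2, -1, 0, 0, 0, -1], [-1, 2, 0, -1, 0, 0], [0, 0, 2, 0, -1, 0], [0, -1, 0, 2, -1, 0], [0, 0, -2, -1, 2, 0], [-1, 0, 0, 0, 0, 2]].
The roots have two lengths (squared-length ratio 2:1); the short ones are alpha_{3}. The associated Dynkin diagram is a chain of 6 nodes with a double edge at one end; the terminal node there is the unique short simple root (B_6), so the type is B_6 (the algebra so(13)).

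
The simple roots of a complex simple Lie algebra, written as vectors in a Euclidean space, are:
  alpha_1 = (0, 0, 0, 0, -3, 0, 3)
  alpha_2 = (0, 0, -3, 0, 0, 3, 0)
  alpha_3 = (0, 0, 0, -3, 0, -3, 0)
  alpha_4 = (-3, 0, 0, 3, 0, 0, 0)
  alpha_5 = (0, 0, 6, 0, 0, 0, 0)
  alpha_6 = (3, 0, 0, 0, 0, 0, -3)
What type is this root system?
C_6 (sp(12))

Compute the Cartan integers a_ij = 2(alpha_i, alpha_j)/(alpha_j, alpha_j); the resulting 6x6 Cartan matrix is
[[2, 0, 0, 0, 0, -1], [0, 2, -1, 0, -1, 0], [0, -1, 2, -1, 0, 0], [0, 0, -1, 2, 0, -1], [0, -2, 0, 0, 2, 0], [-1, 0, 0, -1, 0, 2]].
The roots have two lengths (squared-length ratio 2:1); the short ones are alpha_{1,2,3,4,6}. The associated Dynkin diagram is a chain of 6 nodes with a double edge at one end; the terminal node there is the unique long simple root (C_6), so the type is C_6 (the algebra sp(12)).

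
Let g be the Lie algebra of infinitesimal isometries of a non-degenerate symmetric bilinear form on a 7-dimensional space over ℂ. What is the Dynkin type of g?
This is so(7) with 7 odd, which has dimension 7(7-1)/2 = 21 and rank (7-1)/2 = 3. In the classification of classical Lie algebras, the orthogonal algebra so(2n+1) in an odd number of variables has type B_n; here n = 3, so the Dynkin diagram is a chain of 3 nodes with a double edge at one end; the terminal node there is the unique short simple root (B_3). Hence the type is B_3.

B_3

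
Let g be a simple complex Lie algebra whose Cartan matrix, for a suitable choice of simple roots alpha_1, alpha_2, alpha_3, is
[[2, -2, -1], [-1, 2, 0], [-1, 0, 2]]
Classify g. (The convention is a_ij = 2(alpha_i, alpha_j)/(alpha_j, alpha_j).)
B_3 (so(7))

The matrix has rank 3 with 2's on the diagonal. Reading the off-diagonal entries as Dynkin edges (a single edge where a_ij = a_ji = -1; a double or triple edge where a_ij * a_ji = 2 or 3), the diagram is a chain of 3 nodes with a double edge at one end; the terminal node there is the unique short simple root (B_3). One simple-root ordering that puts it in standard form is (alpha_3, alpha_1, alpha_2). So the algebra is type B_3, i.e. so(7).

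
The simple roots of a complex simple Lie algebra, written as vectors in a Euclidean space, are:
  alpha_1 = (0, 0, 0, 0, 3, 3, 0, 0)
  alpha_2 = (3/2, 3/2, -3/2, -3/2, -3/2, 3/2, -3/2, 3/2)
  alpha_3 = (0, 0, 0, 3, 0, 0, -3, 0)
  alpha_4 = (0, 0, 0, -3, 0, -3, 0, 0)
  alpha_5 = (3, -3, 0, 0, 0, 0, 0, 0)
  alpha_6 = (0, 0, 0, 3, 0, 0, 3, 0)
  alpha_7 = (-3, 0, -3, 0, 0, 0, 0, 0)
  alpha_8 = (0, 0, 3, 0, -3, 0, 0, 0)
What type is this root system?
Compute the Cartan integers a_ij = 2(alpha_i, alpha_j)/(alpha_j, alpha_j); the resulting 8x8 Cartan matrix is
[[2, 0, 0, -1, 0, 0, 0, -1], [0, 2, 0, 0, 0, -1, 0, 0], [0, 0, 2, -1, 0, 0, 0, 0], [-1, 0, -1, 2, 0, -1, 0, 0], [0, 0, 0, 0, 2, 0, -1, 0], [0, -1, 0, -1, 0, 2, 0, 0], [0, 0, 0, 0, -1, 0, 2, -1], [-1, 0, 0, 0, 0, 0, -1, 2]].
All simple roots have the same length, so the diagram is simply laced. The associated Dynkin diagram is a chain of 7 nodes with one extra node attached to the third node from one end (E_8), so the type is E_8.

E8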